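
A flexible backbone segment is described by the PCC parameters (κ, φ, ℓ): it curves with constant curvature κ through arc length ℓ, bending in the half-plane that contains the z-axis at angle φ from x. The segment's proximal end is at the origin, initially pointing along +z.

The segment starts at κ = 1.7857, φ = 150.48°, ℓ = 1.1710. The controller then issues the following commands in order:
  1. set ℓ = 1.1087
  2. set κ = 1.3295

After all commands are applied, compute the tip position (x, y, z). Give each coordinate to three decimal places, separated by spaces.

-0.591 0.335 0.749

initial: κ=1.7857, φ=150.48°, ℓ=1.1710
cmd 1: set ℓ=1.1087 → (κ,φ,ℓ)=(1.7857,150.48°,1.1087) → tip=(-0.6811,0.3857,0.5138)
cmd 2: set κ=1.3295 → (κ,φ,ℓ)=(1.3295,150.48°,1.1087) → tip=(-0.5913,0.3348,0.7486)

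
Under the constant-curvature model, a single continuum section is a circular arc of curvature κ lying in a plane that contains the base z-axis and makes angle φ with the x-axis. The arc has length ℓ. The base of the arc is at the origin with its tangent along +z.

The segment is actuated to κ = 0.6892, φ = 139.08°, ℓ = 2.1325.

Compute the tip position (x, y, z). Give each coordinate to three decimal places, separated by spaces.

-0.986 0.854 1.444

θ = κ·ℓ = 0.6892 × 2.1325 = 1.46972 rad
ρ = (1 − cos θ)/κ = (1 − 0.10091)/0.6892 = 1.30455
z = sin θ / κ = 0.99490/0.6892 = 1.44355
x = ρ cos φ = 1.30455 × cos(139.08°) = -0.98575
y = ρ sin φ = 1.30455 × sin(139.08°) = 0.85449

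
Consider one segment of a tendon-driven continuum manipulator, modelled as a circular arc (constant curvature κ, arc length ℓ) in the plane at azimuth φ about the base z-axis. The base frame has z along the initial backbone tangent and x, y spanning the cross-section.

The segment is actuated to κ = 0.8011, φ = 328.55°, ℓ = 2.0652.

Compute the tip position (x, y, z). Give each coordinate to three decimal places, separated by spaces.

1.154 -0.706 1.244

θ = κ·ℓ = 0.8011 × 2.0652 = 1.65443 rad
ρ = (1 − cos θ)/κ = (1 − -0.08354)/0.8011 = 1.35256
z = sin θ / κ = 0.99650/0.8011 = 1.24392
x = ρ cos φ = 1.35256 × cos(328.55°) = 1.15387
y = ρ sin φ = 1.35256 × sin(328.55°) = -0.70571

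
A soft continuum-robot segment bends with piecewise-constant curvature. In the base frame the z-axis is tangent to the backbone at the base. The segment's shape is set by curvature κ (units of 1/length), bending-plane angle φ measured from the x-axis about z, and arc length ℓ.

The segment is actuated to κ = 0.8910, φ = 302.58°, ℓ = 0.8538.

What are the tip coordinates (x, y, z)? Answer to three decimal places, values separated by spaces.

θ = κ·ℓ = 0.8910 × 0.8538 = 0.76074 rad
ρ = (1 − cos θ)/κ = (1 − 0.72433)/0.8910 = 0.30940
z = sin θ / κ = 0.68945/0.8910 = 0.77380
x = ρ cos φ = 0.30940 × cos(302.58°) = 0.16660
y = ρ sin φ = 0.30940 × sin(302.58°) = -0.26071

0.167 -0.261 0.774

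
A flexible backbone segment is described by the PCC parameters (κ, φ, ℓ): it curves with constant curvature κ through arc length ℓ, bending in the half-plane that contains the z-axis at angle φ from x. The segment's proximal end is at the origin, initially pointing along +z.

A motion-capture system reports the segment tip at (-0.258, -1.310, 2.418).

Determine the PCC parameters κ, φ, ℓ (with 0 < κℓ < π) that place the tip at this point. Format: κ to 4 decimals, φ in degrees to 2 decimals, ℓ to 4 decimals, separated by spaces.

ρ = √(x²+y²) = √(-0.258² + -1.310²) = 1.33516
φ = atan2(y, x) mod 360° = atan2(-1.310, -0.258) = 258.8584°
|p|² = ρ² + z² = 1.33516² + 2.418² = 7.62939
κ = 2ρ / |p|² = 2×1.33516 / 7.62939 = 0.35001
θ = 2·atan2(ρ, z) = 2·atan2(1.33516, 2.418) = 1.00903 rad
ℓ = θ/κ = 1.00903/0.35001 = 2.88289

0.3500 258.86 2.8829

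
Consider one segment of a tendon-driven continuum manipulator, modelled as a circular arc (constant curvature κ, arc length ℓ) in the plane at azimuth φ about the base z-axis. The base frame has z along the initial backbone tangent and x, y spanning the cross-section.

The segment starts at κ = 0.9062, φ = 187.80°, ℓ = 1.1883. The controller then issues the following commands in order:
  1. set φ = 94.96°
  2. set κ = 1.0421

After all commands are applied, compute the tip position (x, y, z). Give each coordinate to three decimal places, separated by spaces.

-0.056 0.644 0.907

initial: κ=0.9062, φ=187.80°, ℓ=1.1883
cmd 1: set φ=94.96° → (κ,φ,ℓ)=(0.9062,94.96°,1.1883) → tip=(-0.0502,0.5781,0.9716)
cmd 2: set κ=1.0421 → (κ,φ,ℓ)=(1.0421,94.96°,1.1883) → tip=(-0.0559,0.6440,0.9071)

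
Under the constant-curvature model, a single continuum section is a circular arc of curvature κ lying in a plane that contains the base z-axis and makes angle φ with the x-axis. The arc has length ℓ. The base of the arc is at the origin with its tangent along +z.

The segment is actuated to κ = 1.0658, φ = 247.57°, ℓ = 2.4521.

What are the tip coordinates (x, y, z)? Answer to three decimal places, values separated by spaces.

-0.667 -1.616 0.473

θ = κ·ℓ = 1.0658 × 2.4521 = 2.61345 rad
ρ = (1 − cos θ)/κ = (1 − -0.86374)/1.0658 = 1.74868
z = sin θ / κ = 0.50393/1.0658 = 0.47282
x = ρ cos φ = 1.74868 × cos(247.57°) = -0.66722
y = ρ sin φ = 1.74868 × sin(247.57°) = -1.61639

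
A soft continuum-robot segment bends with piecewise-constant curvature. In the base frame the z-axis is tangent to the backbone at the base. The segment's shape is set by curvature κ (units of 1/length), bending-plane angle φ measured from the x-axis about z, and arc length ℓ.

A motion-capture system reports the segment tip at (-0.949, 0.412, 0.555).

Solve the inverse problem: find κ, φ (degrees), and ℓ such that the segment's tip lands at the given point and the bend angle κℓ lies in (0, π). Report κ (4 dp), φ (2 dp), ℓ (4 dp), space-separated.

1.5012 156.53 1.4368

ρ = √(x²+y²) = √(-0.949² + 0.412²) = 1.03457
φ = atan2(y, x) mod 360° = atan2(0.412, -0.949) = 156.5323°
|p|² = ρ² + z² = 1.03457² + 0.555² = 1.37837
κ = 2ρ / |p|² = 2×1.03457 / 1.37837 = 1.50116
θ = 2·atan2(ρ, z) = 2·atan2(1.03457, 0.555) = 2.15683 rad
ℓ = θ/κ = 2.15683/1.50116 = 1.43678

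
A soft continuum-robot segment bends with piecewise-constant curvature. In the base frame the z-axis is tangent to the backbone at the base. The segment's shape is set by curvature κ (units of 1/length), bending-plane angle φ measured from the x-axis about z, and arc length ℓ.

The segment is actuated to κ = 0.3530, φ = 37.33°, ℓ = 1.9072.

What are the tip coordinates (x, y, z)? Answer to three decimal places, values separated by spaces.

θ = κ·ℓ = 0.3530 × 1.9072 = 0.67324 rad
ρ = (1 − cos θ)/κ = (1 − 0.78180)/0.3530 = 0.61812
z = sin θ / κ = 0.62352/0.3530 = 1.76636
x = ρ cos φ = 0.61812 × cos(37.33°) = 0.49150
y = ρ sin φ = 0.61812 × sin(37.33°) = 0.37483

0.491 0.375 1.766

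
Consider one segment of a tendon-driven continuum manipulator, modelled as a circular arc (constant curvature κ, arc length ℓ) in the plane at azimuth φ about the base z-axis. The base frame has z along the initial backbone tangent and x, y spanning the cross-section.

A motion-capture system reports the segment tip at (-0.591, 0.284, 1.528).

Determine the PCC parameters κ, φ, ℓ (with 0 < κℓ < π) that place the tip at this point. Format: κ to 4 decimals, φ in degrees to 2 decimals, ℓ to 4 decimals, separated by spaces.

ρ = √(x²+y²) = √(-0.591² + 0.284²) = 0.65570
φ = atan2(y, x) mod 360° = atan2(0.284, -0.591) = 154.3338°
|p|² = ρ² + z² = 0.65570² + 1.528² = 2.76472
κ = 2ρ / |p|² = 2×0.65570 / 2.76472 = 0.47433
θ = 2·atan2(ρ, z) = 2·atan2(0.65570, 1.528) = 0.81071 rad
ℓ = θ/κ = 0.81071/0.47433 = 1.70917

0.4743 154.33 1.7092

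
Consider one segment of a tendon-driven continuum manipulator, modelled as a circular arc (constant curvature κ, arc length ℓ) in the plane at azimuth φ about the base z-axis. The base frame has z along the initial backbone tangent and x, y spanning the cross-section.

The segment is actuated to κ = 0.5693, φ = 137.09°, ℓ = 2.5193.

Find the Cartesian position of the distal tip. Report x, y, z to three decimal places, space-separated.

-1.111 1.033 1.740

θ = κ·ℓ = 0.5693 × 2.5193 = 1.43424 rad
ρ = (1 − cos θ)/κ = (1 − 0.13613)/0.5693 = 1.51742
z = sin θ / κ = 0.99069/0.5693 = 1.74019
x = ρ cos φ = 1.51742 × cos(137.09°) = -1.11139
y = ρ sin φ = 1.51742 × sin(137.09°) = 1.03313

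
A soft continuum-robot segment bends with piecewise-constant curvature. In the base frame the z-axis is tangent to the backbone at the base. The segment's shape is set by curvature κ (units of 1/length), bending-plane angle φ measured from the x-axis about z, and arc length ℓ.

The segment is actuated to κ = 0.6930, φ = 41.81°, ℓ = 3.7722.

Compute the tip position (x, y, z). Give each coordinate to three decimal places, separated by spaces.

θ = κ·ℓ = 0.6930 × 3.7722 = 2.61413 rad
ρ = (1 − cos θ)/κ = (1 − -0.86409)/0.6930 = 2.68988
z = sin θ / κ = 0.50334/0.6930 = 0.72632
x = ρ cos φ = 2.68988 × cos(41.81°) = 2.00493
y = ρ sin φ = 2.68988 × sin(41.81°) = 1.79324

2.005 1.793 0.726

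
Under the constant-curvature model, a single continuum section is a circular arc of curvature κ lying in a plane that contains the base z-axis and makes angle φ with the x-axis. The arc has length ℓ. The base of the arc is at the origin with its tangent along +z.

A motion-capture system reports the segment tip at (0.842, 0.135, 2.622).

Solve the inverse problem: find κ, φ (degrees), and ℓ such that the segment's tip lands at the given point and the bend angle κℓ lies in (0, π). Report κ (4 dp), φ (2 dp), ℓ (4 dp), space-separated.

0.2243 9.11 2.8032

ρ = √(x²+y²) = √(0.842² + 0.135²) = 0.85275
φ = atan2(y, x) mod 360° = atan2(0.135, 0.842) = 9.1089°
|p|² = ρ² + z² = 0.85275² + 2.622² = 7.60207
κ = 2ρ / |p|² = 2×0.85275 / 7.60207 = 0.22435
θ = 2·atan2(ρ, z) = 2·atan2(0.85275, 2.622) = 0.62888 rad
ℓ = θ/κ = 0.62888/0.22435 = 2.80315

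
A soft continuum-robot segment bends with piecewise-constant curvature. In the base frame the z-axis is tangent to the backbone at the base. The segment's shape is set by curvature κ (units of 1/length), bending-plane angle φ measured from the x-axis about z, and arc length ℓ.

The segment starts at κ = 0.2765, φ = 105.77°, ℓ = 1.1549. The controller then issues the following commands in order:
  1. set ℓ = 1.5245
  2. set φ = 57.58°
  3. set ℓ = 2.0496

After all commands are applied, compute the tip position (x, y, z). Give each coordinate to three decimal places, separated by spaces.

0.303 0.477 1.942

initial: κ=0.2765, φ=105.77°, ℓ=1.1549
cmd 1: set ℓ=1.5245 → (κ,φ,ℓ)=(0.2765,105.77°,1.5245) → tip=(-0.0860,0.3047,1.4798)
cmd 2: set φ=57.58° → (κ,φ,ℓ)=(0.2765,57.58°,1.5245) → tip=(0.1697,0.2672,1.4798)
cmd 3: set ℓ=2.0496 → (κ,φ,ℓ)=(0.2765,57.58°,2.0496) → tip=(0.3031,0.4773,1.9416)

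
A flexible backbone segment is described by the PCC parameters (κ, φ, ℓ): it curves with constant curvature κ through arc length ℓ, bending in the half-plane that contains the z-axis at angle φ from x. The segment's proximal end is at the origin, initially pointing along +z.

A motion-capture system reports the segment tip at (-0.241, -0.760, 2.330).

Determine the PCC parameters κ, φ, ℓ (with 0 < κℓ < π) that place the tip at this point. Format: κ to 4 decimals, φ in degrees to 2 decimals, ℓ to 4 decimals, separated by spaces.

0.2629 252.41 2.5078

ρ = √(x²+y²) = √(-0.241² + -0.760²) = 0.79730
φ = atan2(y, x) mod 360° = atan2(-0.760, -0.241) = 252.4059°
|p|² = ρ² + z² = 0.79730² + 2.330² = 6.06458
κ = 2ρ / |p|² = 2×0.79730 / 6.06458 = 0.26294
θ = 2·atan2(ρ, z) = 2·atan2(0.79730, 2.330) = 0.65940 rad
ℓ = θ/κ = 0.65940/0.26294 = 2.50782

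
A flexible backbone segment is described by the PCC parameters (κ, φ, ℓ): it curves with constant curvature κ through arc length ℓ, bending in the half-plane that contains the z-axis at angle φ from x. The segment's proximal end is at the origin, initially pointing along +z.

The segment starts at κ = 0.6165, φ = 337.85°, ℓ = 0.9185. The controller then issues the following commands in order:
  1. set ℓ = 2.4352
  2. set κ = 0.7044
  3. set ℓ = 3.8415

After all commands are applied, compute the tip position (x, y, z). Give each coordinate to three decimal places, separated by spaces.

initial: κ=0.6165, φ=337.85°, ℓ=0.9185
cmd 1: set ℓ=2.4352 → (κ,φ,ℓ)=(0.6165,337.85°,2.4352) → tip=(1.3980,-0.5691,1.6181)
cmd 2: set κ=0.7044 → (κ,φ,ℓ)=(0.7044,337.85°,2.4352) → tip=(1.5043,-0.6124,1.4048)
cmd 3: set ℓ=3.8415 → (κ,φ,ℓ)=(0.7044,337.85°,3.8415) → tip=(2.5069,-1.0205,0.5991)

2.507 -1.021 0.599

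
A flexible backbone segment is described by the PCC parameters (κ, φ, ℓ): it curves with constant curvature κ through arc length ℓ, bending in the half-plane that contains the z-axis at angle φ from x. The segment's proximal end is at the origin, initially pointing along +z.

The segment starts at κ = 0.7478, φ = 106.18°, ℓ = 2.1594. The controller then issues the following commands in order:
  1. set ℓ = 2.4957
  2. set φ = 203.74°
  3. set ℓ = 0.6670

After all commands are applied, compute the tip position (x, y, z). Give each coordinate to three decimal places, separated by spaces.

-0.149 -0.066 0.640

initial: κ=0.7478, φ=106.18°, ℓ=2.1594
cmd 1: set ℓ=2.4957 → (κ,φ,ℓ)=(0.7478,106.18°,2.4957) → tip=(-0.4811,1.6583,1.2793)
cmd 2: set φ=203.74° → (κ,φ,ℓ)=(0.7478,203.74°,2.4957) → tip=(-1.5806,-0.6951,1.2793)
cmd 3: set ℓ=0.6670 → (κ,φ,ℓ)=(0.7478,203.74°,0.6670) → tip=(-0.1491,-0.0656,0.6397)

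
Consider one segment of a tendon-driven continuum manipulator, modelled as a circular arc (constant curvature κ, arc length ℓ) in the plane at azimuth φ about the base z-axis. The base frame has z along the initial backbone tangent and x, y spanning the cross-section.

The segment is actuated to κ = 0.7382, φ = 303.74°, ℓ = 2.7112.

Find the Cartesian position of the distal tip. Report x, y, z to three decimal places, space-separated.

1.066 -1.597 1.231

θ = κ·ℓ = 0.7382 × 2.7112 = 2.00141 rad
ρ = (1 − cos θ)/κ = (1 − -0.41743)/0.7382 = 1.92011
z = sin θ / κ = 0.90871/0.7382 = 1.23098
x = ρ cos φ = 1.92011 × cos(303.74°) = 1.06648
y = ρ sin φ = 1.92011 × sin(303.74°) = -1.59670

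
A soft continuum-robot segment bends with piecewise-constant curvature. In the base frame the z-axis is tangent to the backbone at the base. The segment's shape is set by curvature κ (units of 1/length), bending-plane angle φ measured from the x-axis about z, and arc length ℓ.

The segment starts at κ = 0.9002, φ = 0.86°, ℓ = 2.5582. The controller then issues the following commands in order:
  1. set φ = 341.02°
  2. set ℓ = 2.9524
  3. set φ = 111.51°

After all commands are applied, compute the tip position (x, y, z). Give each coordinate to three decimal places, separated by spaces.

initial: κ=0.9002, φ=0.86°, ℓ=2.5582
cmd 1: set φ=341.02° → (κ,φ,ℓ)=(0.9002,341.02°,2.5582) → tip=(1.7526,-0.6028,0.8262)
cmd 2: set ℓ=2.9524 → (κ,φ,ℓ)=(0.9002,341.02°,2.9524) → tip=(1.9804,-0.6811,0.5168)
cmd 3: set φ=111.51° → (κ,φ,ℓ)=(0.9002,111.51°,2.9524) → tip=(-0.7679,1.9484,0.5168)

-0.768 1.948 0.517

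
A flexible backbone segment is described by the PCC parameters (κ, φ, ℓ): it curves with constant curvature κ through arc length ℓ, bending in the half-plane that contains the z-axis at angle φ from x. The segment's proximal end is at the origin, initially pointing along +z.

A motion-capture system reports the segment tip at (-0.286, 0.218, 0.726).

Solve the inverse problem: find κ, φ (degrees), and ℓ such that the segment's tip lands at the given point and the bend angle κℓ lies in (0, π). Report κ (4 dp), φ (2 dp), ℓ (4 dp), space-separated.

ρ = √(x²+y²) = √(-0.286² + 0.218²) = 0.35961
φ = atan2(y, x) mod 360° = atan2(0.218, -0.286) = 142.6840°
|p|² = ρ² + z² = 0.35961² + 0.726² = 0.65640
κ = 2ρ / |p|² = 2×0.35961 / 0.65640 = 1.09571
θ = 2·atan2(ρ, z) = 2·atan2(0.35961, 0.726) = 0.91981 rad
ℓ = θ/κ = 0.91981/1.09571 = 0.83946

1.0957 142.68 0.8395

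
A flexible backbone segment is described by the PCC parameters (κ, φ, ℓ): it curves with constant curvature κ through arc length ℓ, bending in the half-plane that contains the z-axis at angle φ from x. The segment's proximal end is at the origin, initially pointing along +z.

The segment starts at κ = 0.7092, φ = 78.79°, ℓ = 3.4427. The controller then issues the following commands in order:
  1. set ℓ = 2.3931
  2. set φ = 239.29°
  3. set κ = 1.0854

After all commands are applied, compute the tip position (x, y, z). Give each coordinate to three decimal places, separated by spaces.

initial: κ=0.7092, φ=78.79°, ℓ=3.4427
cmd 1: set ℓ=2.3931 → (κ,φ,ℓ)=(0.7092,78.79°,2.3931) → tip=(0.3087,1.5575,1.3988)
cmd 2: set φ=239.29° → (κ,φ,ℓ)=(0.7092,239.29°,2.3931) → tip=(-0.8109,-1.3651,1.3988)
cmd 3: set κ=1.0854 → (κ,φ,ℓ)=(1.0854,239.29°,2.3931) → tip=(-0.8731,-1.4698,0.4769)

-0.873 -1.470 0.477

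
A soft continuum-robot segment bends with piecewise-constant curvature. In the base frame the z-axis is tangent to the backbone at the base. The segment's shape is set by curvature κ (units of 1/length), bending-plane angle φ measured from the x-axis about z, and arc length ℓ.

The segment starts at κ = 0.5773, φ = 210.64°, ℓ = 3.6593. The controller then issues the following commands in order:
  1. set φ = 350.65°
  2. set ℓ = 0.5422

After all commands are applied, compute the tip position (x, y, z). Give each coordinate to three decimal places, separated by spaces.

0.083 -0.014 0.533

initial: κ=0.5773, φ=210.64°, ℓ=3.6593
cmd 1: set φ=350.65° → (κ,φ,ℓ)=(0.5773,350.65°,3.6593) → tip=(2.5905,-0.4265,1.4842)
cmd 2: set ℓ=0.5422 → (κ,φ,ℓ)=(0.5773,350.65°,0.5422) → tip=(0.0830,-0.0137,0.5334)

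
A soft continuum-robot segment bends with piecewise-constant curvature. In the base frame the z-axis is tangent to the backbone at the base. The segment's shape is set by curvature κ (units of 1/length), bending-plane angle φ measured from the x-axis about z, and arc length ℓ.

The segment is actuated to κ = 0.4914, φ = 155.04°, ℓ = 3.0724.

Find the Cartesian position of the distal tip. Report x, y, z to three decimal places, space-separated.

-1.732 0.806 2.031

θ = κ·ℓ = 0.4914 × 3.0724 = 1.50978 rad
ρ = (1 − cos θ)/κ = (1 − 0.06098)/0.4914 = 1.91091
z = sin θ / κ = 0.99814/0.4914 = 2.03121
x = ρ cos φ = 1.91091 × cos(155.04°) = -1.73243
y = ρ sin φ = 1.91091 × sin(155.04°) = 0.80637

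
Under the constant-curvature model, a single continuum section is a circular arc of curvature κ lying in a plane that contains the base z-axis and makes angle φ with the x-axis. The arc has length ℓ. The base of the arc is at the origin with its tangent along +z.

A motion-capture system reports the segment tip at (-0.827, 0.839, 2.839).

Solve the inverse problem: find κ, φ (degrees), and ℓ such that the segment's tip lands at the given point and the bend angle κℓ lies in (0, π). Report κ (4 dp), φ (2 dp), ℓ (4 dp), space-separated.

ρ = √(x²+y²) = √(-0.827² + 0.839²) = 1.17807
φ = atan2(y, x) mod 360° = atan2(0.839, -0.827) = 134.5873°
|p|² = ρ² + z² = 1.17807² + 2.839² = 9.44777
κ = 2ρ / |p|² = 2×1.17807 / 9.44777 = 0.24939
θ = 2·atan2(ρ, z) = 2·atan2(1.17807, 2.839) = 0.78667 rad
ℓ = θ/κ = 0.78667/0.24939 = 3.15443

0.2494 134.59 3.1544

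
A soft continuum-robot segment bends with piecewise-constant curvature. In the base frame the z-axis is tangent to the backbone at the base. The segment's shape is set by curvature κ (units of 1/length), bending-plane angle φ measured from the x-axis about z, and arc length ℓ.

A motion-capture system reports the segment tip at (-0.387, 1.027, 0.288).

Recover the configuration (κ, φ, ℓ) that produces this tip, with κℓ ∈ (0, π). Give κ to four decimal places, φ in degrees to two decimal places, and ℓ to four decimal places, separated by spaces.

ρ = √(x²+y²) = √(-0.387² + 1.027²) = 1.09750
φ = atan2(y, x) mod 360° = atan2(1.027, -0.387) = 110.6477°
|p|² = ρ² + z² = 1.09750² + 0.288² = 1.28744
κ = 2ρ / |p|² = 2×1.09750 / 1.28744 = 1.70493
θ = 2·atan2(ρ, z) = 2·atan2(1.09750, 0.288) = 2.62833 rad
ℓ = θ/κ = 2.62833/1.70493 = 1.54161

1.7049 110.65 1.5416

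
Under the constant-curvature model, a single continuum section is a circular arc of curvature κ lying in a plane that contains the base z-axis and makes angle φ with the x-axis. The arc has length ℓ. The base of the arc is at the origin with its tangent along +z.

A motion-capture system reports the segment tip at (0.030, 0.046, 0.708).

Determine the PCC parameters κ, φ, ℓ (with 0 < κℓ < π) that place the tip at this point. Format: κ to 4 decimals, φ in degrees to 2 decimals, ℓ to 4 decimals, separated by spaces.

ρ = √(x²+y²) = √(0.030² + 0.046²) = 0.05492
φ = atan2(y, x) mod 360° = atan2(0.046, 0.030) = 56.8887°
|p|² = ρ² + z² = 0.05492² + 0.708² = 0.50428
κ = 2ρ / |p|² = 2×0.05492 / 0.50428 = 0.21781
θ = 2·atan2(ρ, z) = 2·atan2(0.05492, 0.708) = 0.15483 rad
ℓ = θ/κ = 0.15483/0.21781 = 0.71084

0.2178 56.89 0.7108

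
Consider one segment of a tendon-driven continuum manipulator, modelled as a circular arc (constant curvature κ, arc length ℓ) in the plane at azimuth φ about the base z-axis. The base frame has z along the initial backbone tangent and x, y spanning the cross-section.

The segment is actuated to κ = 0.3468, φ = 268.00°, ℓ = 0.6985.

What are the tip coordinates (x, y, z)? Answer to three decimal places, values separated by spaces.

-0.003 -0.084 0.692

θ = κ·ℓ = 0.3468 × 0.6985 = 0.24224 rad
ρ = (1 − cos θ)/κ = (1 − 0.97080)/0.3468 = 0.08419
z = sin θ / κ = 0.23988/0.3468 = 0.69169
x = ρ cos φ = 0.08419 × cos(268.00°) = -0.00294
y = ρ sin φ = 0.08419 × sin(268.00°) = -0.08414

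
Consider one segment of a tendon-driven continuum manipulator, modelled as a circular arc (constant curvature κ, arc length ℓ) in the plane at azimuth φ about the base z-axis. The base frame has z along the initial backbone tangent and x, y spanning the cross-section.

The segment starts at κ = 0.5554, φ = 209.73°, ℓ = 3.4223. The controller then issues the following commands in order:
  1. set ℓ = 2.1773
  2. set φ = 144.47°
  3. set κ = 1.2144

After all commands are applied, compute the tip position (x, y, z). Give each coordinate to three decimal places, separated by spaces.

initial: κ=0.5554, φ=209.73°, ℓ=3.4223
cmd 1: set ℓ=2.1773 → (κ,φ,ℓ)=(0.5554,209.73°,2.1773) → tip=(-1.0105,-0.5771,1.6841)
cmd 2: set φ=144.47° → (κ,φ,ℓ)=(0.5554,144.47°,2.1773) → tip=(-0.9470,0.6762,1.6841)
cmd 3: set κ=1.2144 → (κ,φ,ℓ)=(1.2144,144.47°,2.1773) → tip=(-1.2590,0.8991,0.3930)

-1.259 0.899 0.393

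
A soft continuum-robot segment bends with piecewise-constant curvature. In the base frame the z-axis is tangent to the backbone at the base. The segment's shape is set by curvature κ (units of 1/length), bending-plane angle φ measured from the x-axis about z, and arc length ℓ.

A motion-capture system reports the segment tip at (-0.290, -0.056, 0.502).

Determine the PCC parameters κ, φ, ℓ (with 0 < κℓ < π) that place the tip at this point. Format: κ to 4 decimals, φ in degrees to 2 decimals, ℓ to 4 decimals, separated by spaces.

ρ = √(x²+y²) = √(-0.290² + -0.056²) = 0.29536
φ = atan2(y, x) mod 360° = atan2(-0.056, -0.290) = 190.9295°
|p|² = ρ² + z² = 0.29536² + 0.502² = 0.33924
κ = 2ρ / |p|² = 2×0.29536 / 0.33924 = 1.74129
θ = 2·atan2(ρ, z) = 2·atan2(0.29536, 0.502) = 1.06364 rad
ℓ = θ/κ = 1.06364/1.74129 = 0.61083

1.7413 190.93 0.6108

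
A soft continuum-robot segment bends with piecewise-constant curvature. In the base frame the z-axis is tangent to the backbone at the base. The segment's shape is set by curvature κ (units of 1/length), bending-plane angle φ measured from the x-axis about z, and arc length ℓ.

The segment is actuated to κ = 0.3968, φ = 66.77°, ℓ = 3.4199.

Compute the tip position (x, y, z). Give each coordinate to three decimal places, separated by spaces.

0.783 1.825 2.463

θ = κ·ℓ = 0.3968 × 3.4199 = 1.35702 rad
ρ = (1 − cos θ)/κ = (1 − 0.21216)/0.3968 = 1.98550
z = sin θ / κ = 0.97724/0.3968 = 2.46279
x = ρ cos φ = 1.98550 × cos(66.77°) = 0.78313
y = ρ sin φ = 1.98550 × sin(66.77°) = 1.82453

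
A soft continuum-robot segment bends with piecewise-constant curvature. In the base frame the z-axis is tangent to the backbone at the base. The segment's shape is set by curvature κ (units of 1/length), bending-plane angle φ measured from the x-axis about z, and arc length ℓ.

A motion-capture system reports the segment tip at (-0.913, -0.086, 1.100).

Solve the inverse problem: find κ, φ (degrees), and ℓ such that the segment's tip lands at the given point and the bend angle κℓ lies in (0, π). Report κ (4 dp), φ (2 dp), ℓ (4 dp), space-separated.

ρ = √(x²+y²) = √(-0.913² + -0.086²) = 0.91704
φ = atan2(y, x) mod 360° = atan2(-0.086, -0.913) = 185.3811°
|p|² = ρ² + z² = 0.91704² + 1.100² = 2.05097
κ = 2ρ / |p|² = 2×0.91704 / 2.05097 = 0.89425
θ = 2·atan2(ρ, z) = 2·atan2(0.91704, 1.100) = 1.38988 rad
ℓ = θ/κ = 1.38988/0.89425 = 1.55423

0.8943 185.38 1.5542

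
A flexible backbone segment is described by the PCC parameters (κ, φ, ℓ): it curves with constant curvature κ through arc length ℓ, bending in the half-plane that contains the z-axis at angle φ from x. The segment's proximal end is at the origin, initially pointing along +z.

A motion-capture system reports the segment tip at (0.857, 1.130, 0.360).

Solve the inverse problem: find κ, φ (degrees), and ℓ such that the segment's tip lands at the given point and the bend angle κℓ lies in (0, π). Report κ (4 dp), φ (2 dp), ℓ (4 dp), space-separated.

ρ = √(x²+y²) = √(0.857² + 1.130²) = 1.41822
φ = atan2(y, x) mod 360° = atan2(1.130, 0.857) = 52.8231°
|p|² = ρ² + z² = 1.41822² + 0.360² = 2.14095
κ = 2ρ / |p|² = 2×1.41822 / 2.14095 = 1.32485
θ = 2·atan2(ρ, z) = 2·atan2(1.41822, 0.360) = 2.64442 rad
ℓ = θ/κ = 2.64442/1.32485 = 1.99601

1.3249 52.82 1.9960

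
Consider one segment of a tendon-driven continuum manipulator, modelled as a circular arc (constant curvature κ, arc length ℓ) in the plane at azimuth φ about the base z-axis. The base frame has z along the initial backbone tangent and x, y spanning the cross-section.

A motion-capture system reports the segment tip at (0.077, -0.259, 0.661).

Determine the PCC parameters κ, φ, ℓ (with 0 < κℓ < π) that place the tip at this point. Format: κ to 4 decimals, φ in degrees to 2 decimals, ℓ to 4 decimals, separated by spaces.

1.0598 286.56 0.7323

ρ = √(x²+y²) = √(0.077² + -0.259²) = 0.27020
φ = atan2(y, x) mod 360° = atan2(-0.259, 0.077) = 286.5571°
|p|² = ρ² + z² = 0.27020² + 0.661² = 0.50993
κ = 2ρ / |p|² = 2×0.27020 / 0.50993 = 1.05977
θ = 2·atan2(ρ, z) = 2·atan2(0.27020, 0.661) = 0.77610 rad
ℓ = θ/κ = 0.77610/1.05977 = 0.73234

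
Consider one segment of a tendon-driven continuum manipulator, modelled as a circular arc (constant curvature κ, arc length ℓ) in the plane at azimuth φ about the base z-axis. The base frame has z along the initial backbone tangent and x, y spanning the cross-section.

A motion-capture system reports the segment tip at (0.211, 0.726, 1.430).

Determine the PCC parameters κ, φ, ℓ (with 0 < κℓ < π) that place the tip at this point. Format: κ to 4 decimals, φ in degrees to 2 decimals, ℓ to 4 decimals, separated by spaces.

ρ = √(x²+y²) = √(0.211² + 0.726²) = 0.75604
φ = atan2(y, x) mod 360° = atan2(0.726, 0.211) = 73.7944°
|p|² = ρ² + z² = 0.75604² + 1.430² = 2.61650
κ = 2ρ / |p|² = 2×0.75604 / 2.61650 = 0.57790
θ = 2·atan2(ρ, z) = 2·atan2(0.75604, 1.430) = 0.97269 rad
ℓ = θ/κ = 0.97269/0.57790 = 1.68313

0.5779 73.79 1.6831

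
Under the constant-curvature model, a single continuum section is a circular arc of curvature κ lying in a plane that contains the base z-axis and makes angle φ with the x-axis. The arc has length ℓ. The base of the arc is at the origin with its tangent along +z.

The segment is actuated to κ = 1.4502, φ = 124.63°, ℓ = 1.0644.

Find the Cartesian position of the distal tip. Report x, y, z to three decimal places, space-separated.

-0.381 0.552 0.689

θ = κ·ℓ = 1.4502 × 1.0644 = 1.54359 rad
ρ = (1 − cos θ)/κ = (1 − 0.02720)/1.4502 = 0.67080
z = sin θ / κ = 0.99963/1.4502 = 0.68930
x = ρ cos φ = 0.67080 × cos(124.63°) = -0.38120
y = ρ sin φ = 0.67080 × sin(124.63°) = 0.55196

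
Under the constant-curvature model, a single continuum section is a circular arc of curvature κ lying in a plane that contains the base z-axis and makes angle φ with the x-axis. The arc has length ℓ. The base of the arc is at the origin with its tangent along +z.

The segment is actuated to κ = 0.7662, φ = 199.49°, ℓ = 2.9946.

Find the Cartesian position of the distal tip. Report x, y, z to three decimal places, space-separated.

θ = κ·ℓ = 0.7662 × 2.9946 = 2.29446 rad
ρ = (1 − cos θ)/κ = (1 − -0.66214)/0.7662 = 2.16932
z = sin θ / κ = 0.74938/0.7662 = 0.97805
x = ρ cos φ = 2.16932 × cos(199.49°) = -2.04502
y = ρ sin φ = 2.16932 × sin(199.49°) = -0.72378

-2.045 -0.724 0.978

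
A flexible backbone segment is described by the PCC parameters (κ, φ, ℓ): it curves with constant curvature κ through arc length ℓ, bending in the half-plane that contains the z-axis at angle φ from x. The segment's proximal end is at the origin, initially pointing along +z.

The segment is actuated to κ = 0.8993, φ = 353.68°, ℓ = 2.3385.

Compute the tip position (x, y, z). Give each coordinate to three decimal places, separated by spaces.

1.666 -0.185 0.958

θ = κ·ℓ = 0.8993 × 2.3385 = 2.10301 rad
ρ = (1 − cos θ)/κ = (1 − -0.50744)/0.8993 = 1.67624
z = sin θ / κ = 0.86168/0.8993 = 0.95817
x = ρ cos φ = 1.67624 × cos(353.68°) = 1.66606
y = ρ sin φ = 1.67624 × sin(353.68°) = -0.18452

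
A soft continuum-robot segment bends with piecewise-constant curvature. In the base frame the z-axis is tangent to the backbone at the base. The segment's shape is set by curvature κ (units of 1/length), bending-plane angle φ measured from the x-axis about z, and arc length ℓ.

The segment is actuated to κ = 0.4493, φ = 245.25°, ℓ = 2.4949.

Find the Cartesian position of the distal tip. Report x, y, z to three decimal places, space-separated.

-0.527 -1.142 2.004

θ = κ·ℓ = 0.4493 × 2.4949 = 1.12096 rad
ρ = (1 − cos θ)/κ = (1 − 0.43482)/0.4493 = 1.25791
z = sin θ / κ = 0.90052/0.4493 = 2.00427
x = ρ cos φ = 1.25791 × cos(245.25°) = -0.52664
y = ρ sin φ = 1.25791 × sin(245.25°) = -1.14237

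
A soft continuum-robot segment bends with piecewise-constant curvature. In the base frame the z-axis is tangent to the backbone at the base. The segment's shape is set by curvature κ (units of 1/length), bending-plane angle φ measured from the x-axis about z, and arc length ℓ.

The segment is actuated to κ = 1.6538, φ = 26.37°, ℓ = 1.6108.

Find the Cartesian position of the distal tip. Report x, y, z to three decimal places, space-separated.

1.023 0.507 0.278

θ = κ·ℓ = 1.6538 × 1.6108 = 2.66394 rad
ρ = (1 − cos θ)/κ = (1 − -0.88808)/1.6538 = 1.14166
z = sin θ / κ = 0.45969/1.6538 = 0.27796
x = ρ cos φ = 1.14166 × cos(26.37°) = 1.02286
y = ρ sin φ = 1.14166 × sin(26.37°) = 0.50709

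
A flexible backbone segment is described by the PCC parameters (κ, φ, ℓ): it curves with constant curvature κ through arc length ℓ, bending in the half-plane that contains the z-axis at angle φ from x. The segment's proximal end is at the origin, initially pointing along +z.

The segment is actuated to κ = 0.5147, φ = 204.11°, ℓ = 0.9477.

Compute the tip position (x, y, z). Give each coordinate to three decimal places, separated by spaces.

θ = κ·ℓ = 0.5147 × 0.9477 = 0.48778 rad
ρ = (1 − cos θ)/κ = (1 − 0.88337)/0.5147 = 0.22659
z = sin θ / κ = 0.46867/0.5147 = 0.91056
x = ρ cos φ = 0.22659 × cos(204.11°) = -0.20682
y = ρ sin φ = 0.22659 × sin(204.11°) = -0.09256

-0.207 -0.093 0.911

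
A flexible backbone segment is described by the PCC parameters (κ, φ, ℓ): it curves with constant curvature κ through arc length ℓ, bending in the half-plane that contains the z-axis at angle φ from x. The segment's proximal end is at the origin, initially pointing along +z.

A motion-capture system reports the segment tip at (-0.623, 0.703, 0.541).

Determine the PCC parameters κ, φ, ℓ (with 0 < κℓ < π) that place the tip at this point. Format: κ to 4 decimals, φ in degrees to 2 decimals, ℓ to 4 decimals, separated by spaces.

1.5988 131.55 1.3113

ρ = √(x²+y²) = √(-0.623² + 0.703²) = 0.93933
φ = atan2(y, x) mod 360° = atan2(0.703, -0.623) = 131.5474°
|p|² = ρ² + z² = 0.93933² + 0.541² = 1.17502
κ = 2ρ / |p|² = 2×0.93933 / 1.17502 = 1.59883
θ = 2·atan2(ρ, z) = 2·atan2(0.93933, 0.541) = 2.09651 rad
ℓ = θ/κ = 2.09651/1.59883 = 1.31127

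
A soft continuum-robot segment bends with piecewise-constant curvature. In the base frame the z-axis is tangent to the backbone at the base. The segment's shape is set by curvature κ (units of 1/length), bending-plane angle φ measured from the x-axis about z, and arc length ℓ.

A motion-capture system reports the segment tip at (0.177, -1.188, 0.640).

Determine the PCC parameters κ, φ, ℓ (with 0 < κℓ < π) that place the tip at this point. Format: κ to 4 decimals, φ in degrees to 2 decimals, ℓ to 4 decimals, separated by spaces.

1.2969 278.47 1.6674

ρ = √(x²+y²) = √(0.177² + -1.188²) = 1.20111
φ = atan2(y, x) mod 360° = atan2(-1.188, 0.177) = 278.4742°
|p|² = ρ² + z² = 1.20111² + 0.640² = 1.85227
κ = 2ρ / |p|² = 2×1.20111 / 1.85227 = 1.29691
θ = 2·atan2(ρ, z) = 2·atan2(1.20111, 0.640) = 2.16245 rad
ℓ = θ/κ = 2.16245/1.29691 = 1.66739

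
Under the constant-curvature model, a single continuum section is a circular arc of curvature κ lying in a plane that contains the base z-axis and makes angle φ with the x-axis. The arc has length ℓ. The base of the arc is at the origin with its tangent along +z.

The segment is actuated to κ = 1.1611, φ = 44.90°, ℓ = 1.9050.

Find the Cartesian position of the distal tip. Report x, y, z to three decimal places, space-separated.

θ = κ·ℓ = 1.1611 × 1.9050 = 2.21190 rad
ρ = (1 − cos θ)/κ = (1 − -0.59808)/1.1611 = 1.37635
z = sin θ / κ = 0.80144/1.1611 = 0.69024
x = ρ cos φ = 1.37635 × cos(44.90°) = 0.97492
y = ρ sin φ = 1.37635 × sin(44.90°) = 0.97152

0.975 0.972 0.690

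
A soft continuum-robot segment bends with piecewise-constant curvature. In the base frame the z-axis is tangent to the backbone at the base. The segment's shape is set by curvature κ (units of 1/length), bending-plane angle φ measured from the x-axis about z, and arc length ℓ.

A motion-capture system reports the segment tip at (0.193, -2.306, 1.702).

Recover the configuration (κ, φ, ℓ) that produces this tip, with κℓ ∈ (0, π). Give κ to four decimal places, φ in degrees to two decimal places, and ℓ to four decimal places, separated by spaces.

0.5609 274.78 3.3399

ρ = √(x²+y²) = √(0.193² + -2.306²) = 2.31406
φ = atan2(y, x) mod 360° = atan2(-2.306, 0.193) = 274.7842°
|p|² = ρ² + z² = 2.31406² + 1.702² = 8.25169
κ = 2ρ / |p|² = 2×2.31406 / 8.25169 = 0.56087
θ = 2·atan2(ρ, z) = 2·atan2(2.31406, 1.702) = 1.87328 rad
ℓ = θ/κ = 1.87328/0.56087 = 3.33995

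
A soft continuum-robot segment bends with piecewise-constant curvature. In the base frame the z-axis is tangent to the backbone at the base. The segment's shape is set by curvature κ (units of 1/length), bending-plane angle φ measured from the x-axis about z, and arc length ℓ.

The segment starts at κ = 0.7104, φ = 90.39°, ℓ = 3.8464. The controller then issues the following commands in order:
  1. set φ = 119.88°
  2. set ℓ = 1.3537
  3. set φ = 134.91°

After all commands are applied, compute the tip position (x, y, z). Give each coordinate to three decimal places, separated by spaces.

-0.425 0.427 1.154

initial: κ=0.7104, φ=90.39°, ℓ=3.8464
cmd 1: set φ=119.88° → (κ,φ,ℓ)=(0.7104,119.88°,3.8464) → tip=(-1.3447,2.3404,0.5600)
cmd 2: set ℓ=1.3537 → (κ,φ,ℓ)=(0.7104,119.88°,1.3537) → tip=(-0.3000,0.5222,1.1545)
cmd 3: set φ=134.91° → (κ,φ,ℓ)=(0.7104,134.91°,1.3537) → tip=(-0.4252,0.4265,1.1545)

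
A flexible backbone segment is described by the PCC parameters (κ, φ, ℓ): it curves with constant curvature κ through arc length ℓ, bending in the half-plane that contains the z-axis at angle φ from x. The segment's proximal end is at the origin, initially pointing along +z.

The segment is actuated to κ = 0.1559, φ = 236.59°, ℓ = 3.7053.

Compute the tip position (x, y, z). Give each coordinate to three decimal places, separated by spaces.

θ = κ·ℓ = 0.1559 × 3.7053 = 0.57766 rad
ρ = (1 − cos θ)/κ = (1 − 0.83774)/0.1559 = 1.04076
z = sin θ / κ = 0.54606/0.1559 = 3.50264
x = ρ cos φ = 1.04076 × cos(236.59°) = -0.57307
y = ρ sin φ = 1.04076 × sin(236.59°) = -0.86878

-0.573 -0.869 3.503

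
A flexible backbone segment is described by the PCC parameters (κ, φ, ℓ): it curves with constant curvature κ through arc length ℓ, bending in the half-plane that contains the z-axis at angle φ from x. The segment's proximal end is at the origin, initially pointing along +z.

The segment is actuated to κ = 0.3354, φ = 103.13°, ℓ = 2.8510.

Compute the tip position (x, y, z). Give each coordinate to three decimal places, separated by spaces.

-0.287 1.229 2.436

θ = κ·ℓ = 0.3354 × 2.8510 = 0.95623 rad
ρ = (1 − cos θ)/κ = (1 − 0.57661)/0.3354 = 1.26235
z = sin θ / κ = 0.81702/0.3354 = 2.43596
x = ρ cos φ = 1.26235 × cos(103.13°) = -0.28676
y = ρ sin φ = 1.26235 × sin(103.13°) = 1.22935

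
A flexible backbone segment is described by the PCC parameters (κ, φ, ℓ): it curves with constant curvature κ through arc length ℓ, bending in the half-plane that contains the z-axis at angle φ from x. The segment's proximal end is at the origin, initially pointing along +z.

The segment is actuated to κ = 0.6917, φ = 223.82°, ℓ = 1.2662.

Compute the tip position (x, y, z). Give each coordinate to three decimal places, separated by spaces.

-0.375 -0.360 1.110

θ = κ·ℓ = 0.6917 × 1.2662 = 0.87583 rad
ρ = (1 − cos θ)/κ = (1 − 0.64036)/0.6917 = 0.51994
z = sin θ / κ = 0.76808/0.6917 = 1.11042
x = ρ cos φ = 0.51994 × cos(223.82°) = -0.37514
y = ρ sin φ = 0.51994 × sin(223.82°) = -0.36000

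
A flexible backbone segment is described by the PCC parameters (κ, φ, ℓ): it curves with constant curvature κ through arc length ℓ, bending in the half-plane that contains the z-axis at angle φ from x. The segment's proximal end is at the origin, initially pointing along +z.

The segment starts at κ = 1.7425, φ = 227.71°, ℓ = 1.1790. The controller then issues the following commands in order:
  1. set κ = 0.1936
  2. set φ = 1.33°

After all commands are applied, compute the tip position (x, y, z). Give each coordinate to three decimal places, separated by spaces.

initial: κ=1.7425, φ=227.71°, ℓ=1.1790
cmd 1: set κ=0.1936 → (κ,φ,ℓ)=(0.1936,227.71°,1.1790) → tip=(-0.0901,-0.0991,1.1688)
cmd 2: set φ=1.33° → (κ,φ,ℓ)=(0.1936,1.33°,1.1790) → tip=(0.1339,0.0031,1.1688)

0.134 0.003 1.169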